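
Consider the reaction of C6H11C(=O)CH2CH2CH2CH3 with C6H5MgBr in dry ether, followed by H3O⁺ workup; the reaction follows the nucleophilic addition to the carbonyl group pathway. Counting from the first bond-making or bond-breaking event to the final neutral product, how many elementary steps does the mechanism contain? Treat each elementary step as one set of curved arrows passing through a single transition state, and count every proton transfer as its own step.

2

Step 1: A lone pair / filled orbital on the carbanion-like carbon of C6H5MgBr attacks the electrophilic carbonyl carbon; the π(C=O) electrons shift onto oxygen, producing a tetrahedral alkoxide intermediate.
Step 2: Protonation of the alkoxide by H3O⁺ workup furnishes an alcohol.
Total: 2 elementary steps.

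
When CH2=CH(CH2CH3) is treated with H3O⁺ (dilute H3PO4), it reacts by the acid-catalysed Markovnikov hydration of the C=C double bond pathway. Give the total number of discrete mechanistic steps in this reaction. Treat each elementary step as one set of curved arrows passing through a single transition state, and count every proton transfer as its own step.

3

Step 1: Protonation of the alkene by H3O⁺: the π bond acts as the nucleophile and picks up H⁺, giving the more stable (Markovnikov) secondary carbocation. H2O is released.
(No 1,2-shift: no single shift to an adjacent carbon would give a more stable cation.)
Step 2: A lone pair on the oxygen of H2O attacks the carbocation, forming a C–O bond and an oxonium ion (a protonated alcohol).
Step 3: H2O removes a proton from the oxonium oxygen, regenerating H3O⁺ and giving the neutral alcohol.
Total: 3 elementary steps.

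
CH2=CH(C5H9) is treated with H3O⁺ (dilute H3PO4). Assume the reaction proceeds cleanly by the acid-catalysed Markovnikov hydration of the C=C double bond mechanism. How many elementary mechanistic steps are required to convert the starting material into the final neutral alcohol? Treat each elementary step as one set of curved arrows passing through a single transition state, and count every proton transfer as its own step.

4

Step 1: Protonation of the alkene by H3O⁺: the π bond acts as the nucleophile and picks up H⁺, giving the more stable (Markovnikov) secondary carbocation. H2O is released.
Step 2: Carbocation rearrangement: a 1,2-hydride shift from the adjacent cyclopentyl carbon converts the initially-formed secondary cation into the more stable tertiary cation.
Step 3: Water acts as the nucleophile: an oxygen lone pair bonds to the cationic carbon, giving an oxonium-ion intermediate.
Step 4: Deprotonation of the oxonium ion by a water molecule delivers the neutral alcohol and regenerates the acid catalyst.
Total: 4 elementary steps.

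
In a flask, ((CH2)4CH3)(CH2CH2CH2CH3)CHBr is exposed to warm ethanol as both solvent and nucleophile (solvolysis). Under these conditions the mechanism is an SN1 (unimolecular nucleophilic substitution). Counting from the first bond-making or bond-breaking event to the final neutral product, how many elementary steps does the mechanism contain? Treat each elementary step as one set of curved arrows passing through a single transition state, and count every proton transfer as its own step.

Step 1: Rate-determining heterolysis of the C–Br bond gives Br⁻ and a secondary carbocation.
(No 1,2-shift: no single shift to an adjacent carbon would give a more stable cation.)
Step 2: Nucleophilic capture: the oxygen of CH3CH2OH bonds to the cationic carbon, producing an oxonium-ion intermediate.
Step 3: Deprotonation of the oxonium oxygen by solvent ethanol yields the neutral ether.
Total: 3 elementary steps.

3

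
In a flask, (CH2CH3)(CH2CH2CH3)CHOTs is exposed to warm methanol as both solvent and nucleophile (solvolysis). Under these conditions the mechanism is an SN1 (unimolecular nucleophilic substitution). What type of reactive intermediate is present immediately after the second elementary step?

Step 1: Unassisted departure of TsO⁻ (taking the C–O bonding pair) generates a secondary carbocation.
Step 2: A lone pair on the oxygen of CH3OH attacks the carbocation, forming a new C–O σ-bond and an oxonium ion.
After step 2 the species present is an oxonium ion.

oxonium ion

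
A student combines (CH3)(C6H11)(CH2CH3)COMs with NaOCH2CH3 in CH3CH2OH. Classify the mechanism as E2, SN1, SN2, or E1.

E2

Conditions: a strong base with a tertiary substrate bearing a β-hydrogen.
These conditions are the textbook signature of the E2 pathway.
A strong (often hindered) base removes a β-H in concert with loss of the leaving group — bimolecular elimination.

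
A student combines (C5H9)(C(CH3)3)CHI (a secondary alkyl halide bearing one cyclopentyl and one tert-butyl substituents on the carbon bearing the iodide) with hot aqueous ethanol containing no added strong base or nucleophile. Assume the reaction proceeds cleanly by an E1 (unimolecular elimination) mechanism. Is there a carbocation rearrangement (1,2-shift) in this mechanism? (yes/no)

yes

The first-formed carbocation is secondary.
The adjacent cyclopentyl carbon already bears 2 other carbon substituents and has a hydrogen to migrate; after a 1,2-hydride shift from that carbon the positive charge sits on a tertiary centre.
Tertiary is more stable than secondary, so the shift occurs.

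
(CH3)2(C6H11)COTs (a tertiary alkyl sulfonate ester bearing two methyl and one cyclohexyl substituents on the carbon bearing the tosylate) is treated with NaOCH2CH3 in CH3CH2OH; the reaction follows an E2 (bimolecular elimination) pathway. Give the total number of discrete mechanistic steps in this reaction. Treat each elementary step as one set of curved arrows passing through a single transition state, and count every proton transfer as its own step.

Step 1: In one step, CH3CH2O⁻ pulls off a β-proton, the C–O bond cleaves, and a C=C double bond forms between the α- and β-carbons (E2, anti elimination).
Total: 1 elementary step.

1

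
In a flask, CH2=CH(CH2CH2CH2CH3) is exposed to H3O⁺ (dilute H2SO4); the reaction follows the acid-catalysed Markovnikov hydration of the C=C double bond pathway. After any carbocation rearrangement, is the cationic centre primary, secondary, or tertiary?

secondary

Step 1: Protonation of the alkene by H3O⁺: the π bond acts as the nucleophile and picks up H⁺, giving the more stable (Markovnikov) secondary carbocation. H2O is released.
No single 1,2-shift to an adjacent carbon would give a more-substituted cation, so no rearrangement occurs.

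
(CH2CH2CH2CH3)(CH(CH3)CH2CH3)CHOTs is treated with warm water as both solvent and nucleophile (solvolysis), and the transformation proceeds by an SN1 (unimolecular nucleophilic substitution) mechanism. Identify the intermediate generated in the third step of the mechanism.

Step 1: Unassisted departure of TsO⁻ (taking the C–O bonding pair) generates a secondary carbocation.
Step 2: Carbocation rearrangement: a 1,2-hydride shift from the adjacent sec-butyl carbon converts the initially-formed secondary cation into the more stable tertiary cation.
Step 3: Nucleophilic capture: the oxygen of H2O bonds to the cationic carbon, producing an oxonium-ion intermediate.
After step 3 the species present is an oxonium ion.

oxonium ion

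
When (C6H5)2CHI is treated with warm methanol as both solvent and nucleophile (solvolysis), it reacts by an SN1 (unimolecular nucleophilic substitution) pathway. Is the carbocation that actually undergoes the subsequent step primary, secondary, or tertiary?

Step 1: Unassisted departure of I⁻ (taking the C–I bonding pair) generates a secondary carbocation.
No single 1,2-shift to an adjacent carbon would give a more-substituted cation, so no rearrangement occurs.

secondary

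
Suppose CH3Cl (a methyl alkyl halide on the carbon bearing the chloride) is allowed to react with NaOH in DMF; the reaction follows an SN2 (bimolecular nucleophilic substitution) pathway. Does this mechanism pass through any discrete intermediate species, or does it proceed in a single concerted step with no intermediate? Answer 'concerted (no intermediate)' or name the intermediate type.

concerted (no intermediate)

Backside attack by OH⁻ on the carbon bearing the chloride: the new C–O bond forms as the C–Cl bond breaks, with Walden inversion at carbon.
All bond changes occur in one transition state; no discrete intermediate is formed.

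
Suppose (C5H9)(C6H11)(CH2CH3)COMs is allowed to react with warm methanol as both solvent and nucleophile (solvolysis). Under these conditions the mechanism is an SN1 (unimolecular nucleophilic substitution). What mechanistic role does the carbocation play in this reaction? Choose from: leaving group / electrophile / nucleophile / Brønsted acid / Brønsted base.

electrophile

Step 2: CH3OH donates an oxygen lone pair into the empty p orbital of the cation, giving a protonated ether (an oxonium ion).
The carbocation accepts an electron pair into an empty or π* orbital — it is the electrophile.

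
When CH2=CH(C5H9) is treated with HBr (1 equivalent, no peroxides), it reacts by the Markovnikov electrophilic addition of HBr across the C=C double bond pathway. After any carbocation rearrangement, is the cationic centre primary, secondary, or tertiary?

tertiary

Step 1: The π electrons of the C=C bond attack a proton of HBr; Markovnikov addition places the new C–H on the less-substituted alkene carbon, so the positive charge ends up on the more-substituted carbon — a secondary carbocation. The H–Br bond breaks heterolytically, releasing Br⁻.
Step 2: Carbocation rearrangement: a 1,2-hydride shift from the adjacent cyclopentyl carbon converts the initially-formed secondary cation into the more stable tertiary cation.
The cation rearranges from secondary to tertiary via a 1,2-hydride shift from the adjacent cyclopentyl carbon; the tertiary cation is what reacts next.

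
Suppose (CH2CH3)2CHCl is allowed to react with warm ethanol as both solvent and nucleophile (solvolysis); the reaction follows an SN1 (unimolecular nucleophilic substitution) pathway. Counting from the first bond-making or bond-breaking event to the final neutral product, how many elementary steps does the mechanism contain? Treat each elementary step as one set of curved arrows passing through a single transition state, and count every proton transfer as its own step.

3

Step 1: Unassisted departure of Cl⁻ (taking the C–Cl bonding pair) generates a secondary carbocation.
(No 1,2-shift: no single shift to an adjacent carbon would give a more stable cation.)
Step 2: A lone pair on the oxygen of CH3CH2OH attacks the carbocation, forming a new C–O σ-bond and an oxonium ion.
Step 3: A second solvent molecule removes the proton on oxygen, giving the neutral ether product.
Total: 3 elementary steps.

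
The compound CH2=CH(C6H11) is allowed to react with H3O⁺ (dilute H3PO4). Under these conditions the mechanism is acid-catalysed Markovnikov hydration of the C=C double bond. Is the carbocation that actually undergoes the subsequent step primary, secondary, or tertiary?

Step 1: Protonation of the alkene by H3O⁺: the π bond acts as the nucleophile and picks up H⁺, giving the more stable (Markovnikov) secondary carbocation. H2O is released.
Step 2: A hydride (H with its bonding pair) migrates from the adjacent cyclohexyl carbon to the cationic centre — a 1,2-hydride shift — upgrading the secondary cation to a tertiary one.
The cation rearranges from secondary to tertiary via a 1,2-hydride shift from the adjacent cyclohexyl carbon; the tertiary cation is what reacts next.

tertiary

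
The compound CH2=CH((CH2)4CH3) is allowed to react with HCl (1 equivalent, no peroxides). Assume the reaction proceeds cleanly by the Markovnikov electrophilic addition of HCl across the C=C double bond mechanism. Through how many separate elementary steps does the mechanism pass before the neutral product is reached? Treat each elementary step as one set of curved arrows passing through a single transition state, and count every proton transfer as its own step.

2

Step 1: Electrophilic addition begins with the π(C=C) electrons forming a bond to the proton of HCl. Following Markovnikov's rule, the resulting cation is secondary. The H–Cl bond breaks heterolytically, releasing Cl⁻.
(No 1,2-shift: no single shift to an adjacent carbon would give a more stable cation.)
Step 2: The Cl⁻ anion donates a lone pair to the carbocation, forming the new C–Cl σ-bond and giving the neutral alkyl halide.
Total: 2 elementary steps.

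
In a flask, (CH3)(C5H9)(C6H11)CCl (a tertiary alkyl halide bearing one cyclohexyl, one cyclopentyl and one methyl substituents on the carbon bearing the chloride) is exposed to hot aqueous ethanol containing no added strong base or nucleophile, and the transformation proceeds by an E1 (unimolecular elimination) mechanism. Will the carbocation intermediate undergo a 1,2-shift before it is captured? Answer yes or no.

The first-formed carbocation is tertiary.
No single 1,2-shift to an adjacent carbon would produce a more-substituted cation than the one already present, so no rearrangement occurs.

no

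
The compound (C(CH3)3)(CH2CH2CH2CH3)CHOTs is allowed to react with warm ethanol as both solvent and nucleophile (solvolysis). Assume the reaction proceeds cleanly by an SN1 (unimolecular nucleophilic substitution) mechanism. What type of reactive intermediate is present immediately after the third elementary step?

oxonium ion

Step 1: Unassisted departure of TsO⁻ (taking the C–O bonding pair) generates a secondary carbocation.
Step 2: A methyl group with its bonding pair migrates from the adjacent tert-butyl carbon to the cationic centre — a 1,2-methyl shift — upgrading the secondary cation to a tertiary one.
Step 3: A lone pair on the oxygen of CH3CH2OH attacks the carbocation, forming a new C–O σ-bond and an oxonium ion.
After step 3 the species present is an oxonium ion.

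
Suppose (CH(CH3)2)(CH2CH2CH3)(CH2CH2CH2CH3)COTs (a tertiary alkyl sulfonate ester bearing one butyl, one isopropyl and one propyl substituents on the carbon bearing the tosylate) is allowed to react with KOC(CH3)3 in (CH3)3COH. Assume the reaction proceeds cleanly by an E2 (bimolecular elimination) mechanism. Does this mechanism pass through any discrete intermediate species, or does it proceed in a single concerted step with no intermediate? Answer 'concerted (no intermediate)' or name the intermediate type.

concerted (no intermediate)

Concerted anti-periplanar elimination: (CH3)3CO⁻ abstracts a β-H while TsO⁻ leaves, and the C–H electrons become the new C=C π bond — all in a single transition state.
All bond changes occur in one transition state; no discrete intermediate is formed.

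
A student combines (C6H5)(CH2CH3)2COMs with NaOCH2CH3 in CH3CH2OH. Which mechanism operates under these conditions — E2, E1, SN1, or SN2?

Conditions: a strong base with a tertiary substrate bearing a β-hydrogen.
These conditions are the textbook signature of the E2 pathway.
A strong (often hindered) base removes a β-H in concert with loss of the leaving group — bimolecular elimination.

E2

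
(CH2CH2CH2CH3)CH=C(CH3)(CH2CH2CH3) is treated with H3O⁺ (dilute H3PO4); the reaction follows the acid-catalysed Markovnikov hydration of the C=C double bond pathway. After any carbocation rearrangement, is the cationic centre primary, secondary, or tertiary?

tertiary

Step 1: The π electrons of the C=C bond attack a proton of H3O⁺; Markovnikov addition places the new C–H on the less-substituted alkene carbon, so the positive charge ends up on the more-substituted carbon — a tertiary carbocation. H2O is released.
No single 1,2-shift to an adjacent carbon would give a more-substituted cation, so no rearrangement occurs.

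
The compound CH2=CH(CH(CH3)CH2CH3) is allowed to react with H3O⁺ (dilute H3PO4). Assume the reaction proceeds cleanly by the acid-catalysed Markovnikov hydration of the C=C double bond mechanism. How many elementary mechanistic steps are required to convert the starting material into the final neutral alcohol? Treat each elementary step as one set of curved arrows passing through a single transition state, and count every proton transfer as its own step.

Step 1: The π electrons of the C=C bond attack a proton of H3O⁺; Markovnikov addition places the new C–H on the less-substituted alkene carbon, so the positive charge ends up on the more-substituted carbon — a secondary carbocation. H2O is released.
Step 2: A 1,2-hydride shift from the adjacent sec-butyl carbon moves the positive charge from the secondary centre to an adjacent carbon, generating a more stable tertiary carbocation.
Step 3: Nucleophilic capture of the cation by H2O produces the protonated alcohol (an oxonium ion).
Step 4: Deprotonation of the oxonium ion by a water molecule delivers the neutral alcohol and regenerates the acid catalyst.
Total: 4 elementary steps.

4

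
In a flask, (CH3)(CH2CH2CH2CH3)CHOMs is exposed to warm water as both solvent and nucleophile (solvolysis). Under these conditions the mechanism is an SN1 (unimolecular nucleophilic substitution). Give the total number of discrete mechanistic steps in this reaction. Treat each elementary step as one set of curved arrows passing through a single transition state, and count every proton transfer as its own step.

3

Step 1: The C–O bond breaks with both electrons going to the mesylate; MsO⁻ leaves and a secondary carbocation remains.
(No 1,2-shift: no single shift to an adjacent carbon would give a more stable cation.)
Step 2: H2O donates an oxygen lone pair into the empty p orbital of the cation, giving a protonated alcohol (an oxonium ion).
Step 3: Proton transfer from the O–H of the oxonium ion to a solvent molecule delivers the neutral alcohol.
Total: 3 elementary steps.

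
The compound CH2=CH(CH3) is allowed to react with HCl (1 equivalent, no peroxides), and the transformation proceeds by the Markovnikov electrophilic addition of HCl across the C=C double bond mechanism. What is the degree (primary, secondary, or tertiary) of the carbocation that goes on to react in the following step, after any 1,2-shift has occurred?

Step 1: Protonation of the alkene by HCl: the π bond acts as the nucleophile and picks up H⁺, giving the more stable (Markovnikov) secondary carbocation. The H–Cl bond breaks heterolytically, releasing Cl⁻.
No single 1,2-shift to an adjacent carbon would give a more-substituted cation, so no rearrangement occurs.

secondary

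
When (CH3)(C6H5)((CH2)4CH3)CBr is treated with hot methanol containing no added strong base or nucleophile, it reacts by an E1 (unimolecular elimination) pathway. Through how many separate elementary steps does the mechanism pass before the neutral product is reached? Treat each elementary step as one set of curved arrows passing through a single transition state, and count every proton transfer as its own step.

2

Step 1: The C–Br bond breaks with both electrons going to the bromide; Br⁻ leaves and a tertiary carbocation remains.
(No 1,2-shift: no single shift to an adjacent carbon would give a more stable cation.)
Step 2: A weak base (a methanol molecule from the solvent) removes a proton from a carbon adjacent to the cationic centre; the electrons of that C–H bond become the new π(C=C) bond, giving the alkene.
Total: 2 elementary steps.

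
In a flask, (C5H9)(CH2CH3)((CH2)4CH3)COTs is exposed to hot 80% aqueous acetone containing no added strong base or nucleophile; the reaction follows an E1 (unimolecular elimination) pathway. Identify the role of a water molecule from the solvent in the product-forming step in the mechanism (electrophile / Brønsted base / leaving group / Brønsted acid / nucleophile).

Step 2: A weak base (a water molecule from the solvent) removes a proton from a carbon adjacent to the cationic centre; the electrons of that C–H bond become the new π(C=C) bond, giving the alkene.
A water molecule from the solvent in the product-forming step accepts a proton in a proton-transfer step — a Brønsted base.

Brønsted base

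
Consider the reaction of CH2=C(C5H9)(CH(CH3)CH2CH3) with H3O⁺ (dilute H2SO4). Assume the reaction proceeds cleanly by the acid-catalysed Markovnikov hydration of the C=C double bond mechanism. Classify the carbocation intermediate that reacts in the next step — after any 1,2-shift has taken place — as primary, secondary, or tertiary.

Step 1: Electrophilic addition begins with the π(C=C) electrons forming a bond to the proton of H3O⁺. Following Markovnikov's rule, the resulting cation is tertiary. H2O is released.
No single 1,2-shift to an adjacent carbon would give a more-substituted cation, so no rearrangement occurs.

tertiary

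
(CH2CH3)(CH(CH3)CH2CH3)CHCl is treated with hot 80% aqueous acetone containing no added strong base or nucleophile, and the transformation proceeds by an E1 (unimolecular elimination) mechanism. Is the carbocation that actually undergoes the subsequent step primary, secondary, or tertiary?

tertiary

Step 1: Ionisation: the C–Cl σ-bond cleaves heterolytically; both bonding electrons depart with Cl⁻, leaving a secondary carbocation at the α-carbon.
Step 2: A 1,2-hydride shift from the adjacent sec-butyl carbon moves the positive charge from the secondary centre to an adjacent carbon, generating a more stable tertiary carbocation.
The cation rearranges from secondary to tertiary via a 1,2-hydride shift from the adjacent sec-butyl carbon; the tertiary cation is what reacts next.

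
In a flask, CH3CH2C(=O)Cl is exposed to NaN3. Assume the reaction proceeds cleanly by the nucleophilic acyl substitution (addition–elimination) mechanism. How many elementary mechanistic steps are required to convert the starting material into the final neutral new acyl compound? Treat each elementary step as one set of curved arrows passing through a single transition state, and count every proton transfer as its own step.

Step 1: Nucleophilic addition of N3⁻ to the acyl carbon breaks the π(C=O) bond and yields a tetrahedral, anionic intermediate.
Step 2: Collapse of the tetrahedral intermediate: the alkoxide oxygen pushes its lone pair back to re-form C=O while Cl⁻ leaves.
Total: 2 elementary steps.

2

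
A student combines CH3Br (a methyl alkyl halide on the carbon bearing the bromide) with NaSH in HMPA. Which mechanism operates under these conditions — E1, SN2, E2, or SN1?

SN2

Conditions: a methyl substrate with a strong nucleophile in the polar aprotic solvent HMPA.
These conditions are the textbook signature of the SN2 pathway.
An unhindered substrate with a strong nucleophile in a polar aprotic solvent favours one-step backside displacement.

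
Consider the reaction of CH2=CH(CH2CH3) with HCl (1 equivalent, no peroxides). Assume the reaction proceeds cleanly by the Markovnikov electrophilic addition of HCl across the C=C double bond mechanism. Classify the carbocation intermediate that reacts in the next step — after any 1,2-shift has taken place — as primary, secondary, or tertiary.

Step 1: Protonation of the alkene by HCl: the π bond acts as the nucleophile and picks up H⁺, giving the more stable (Markovnikov) secondary carbocation. The H–Cl bond breaks heterolytically, releasing Cl⁻.
No single 1,2-shift to an adjacent carbon would give a more-substituted cation, so no rearrangement occurs.

secondary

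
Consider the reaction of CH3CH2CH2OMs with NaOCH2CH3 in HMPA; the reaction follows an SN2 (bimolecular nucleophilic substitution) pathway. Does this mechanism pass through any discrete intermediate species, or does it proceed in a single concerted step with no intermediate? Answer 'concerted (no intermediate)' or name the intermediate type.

concerted (no intermediate)

CH3CH2O⁻ attacks the back face of the α-carbon while MsO⁻ departs with the C–O bonding pair — a single concerted displacement through a pentacoordinate transition state.
All bond changes occur in one transition state; no discrete intermediate is formed.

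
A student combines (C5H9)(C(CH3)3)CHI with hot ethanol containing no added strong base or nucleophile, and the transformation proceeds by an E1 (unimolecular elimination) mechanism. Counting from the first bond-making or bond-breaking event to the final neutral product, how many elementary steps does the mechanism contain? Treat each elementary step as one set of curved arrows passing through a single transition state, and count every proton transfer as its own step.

Step 1: The C–I bond breaks with both electrons going to the iodide; I⁻ leaves and a secondary carbocation remains.
Step 2: A 1,2-hydride shift from the adjacent cyclopentyl carbon moves the positive charge from the secondary centre to an adjacent carbon, generating a more stable tertiary carbocation.
Step 3: An ethanol molecule (solvent) deprotonates a β-carbon; as the C–H bond breaks, those electrons form the new alkene π bond.
Total: 3 elementary steps.

3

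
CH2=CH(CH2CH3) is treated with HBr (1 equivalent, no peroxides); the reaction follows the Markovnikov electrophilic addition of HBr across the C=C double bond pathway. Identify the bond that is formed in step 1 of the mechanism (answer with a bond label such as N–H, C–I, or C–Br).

C–H

Step 1: The π electrons of the C=C bond attack a proton of HBr; Markovnikov addition places the new C–H on the less-substituted alkene carbon, so the positive charge ends up on the more-substituted carbon — a secondary carbocation. The H–Br bond breaks heterolytically, releasing Br⁻.
The bond formed in this step is the C–H bond.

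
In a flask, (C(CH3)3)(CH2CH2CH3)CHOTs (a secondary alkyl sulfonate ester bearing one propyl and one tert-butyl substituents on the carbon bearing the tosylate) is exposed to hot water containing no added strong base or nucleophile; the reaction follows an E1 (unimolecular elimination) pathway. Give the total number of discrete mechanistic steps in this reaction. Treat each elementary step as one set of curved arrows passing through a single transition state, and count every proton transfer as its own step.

3

Step 1: Rate-determining heterolysis of the C–O bond gives TsO⁻ and a secondary carbocation.
Step 2: A methyl group with its bonding pair migrates from the adjacent tert-butyl carbon to the cationic centre — a 1,2-methyl shift — upgrading the secondary cation to a tertiary one.
Step 3: A weak base (a water molecule from the solvent) removes a proton from a carbon adjacent to the cationic centre; the electrons of that C–H bond become the new π(C=C) bond, giving the alkene.
Total: 3 elementary steps.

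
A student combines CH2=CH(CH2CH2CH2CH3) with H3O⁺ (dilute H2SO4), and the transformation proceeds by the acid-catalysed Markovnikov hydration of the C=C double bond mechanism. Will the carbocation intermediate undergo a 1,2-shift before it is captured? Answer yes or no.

The first-formed carbocation is secondary.
No single 1,2-shift to an adjacent carbon would produce a more-substituted cation than the one already present, so no rearrangement occurs.

no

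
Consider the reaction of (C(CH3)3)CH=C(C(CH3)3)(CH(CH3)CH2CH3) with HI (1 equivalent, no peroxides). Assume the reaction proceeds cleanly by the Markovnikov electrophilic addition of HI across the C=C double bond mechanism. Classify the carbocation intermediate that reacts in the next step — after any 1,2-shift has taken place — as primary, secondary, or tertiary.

tertiary

Step 1: The π electrons of the C=C bond attack a proton of HI; Markovnikov addition places the new C–H on the less-substituted alkene carbon, so the positive charge ends up on the more-substituted carbon — a tertiary carbocation. The H–I bond breaks heterolytically, releasing I⁻.
No single 1,2-shift to an adjacent carbon would give a more-substituted cation, so no rearrangement occurs.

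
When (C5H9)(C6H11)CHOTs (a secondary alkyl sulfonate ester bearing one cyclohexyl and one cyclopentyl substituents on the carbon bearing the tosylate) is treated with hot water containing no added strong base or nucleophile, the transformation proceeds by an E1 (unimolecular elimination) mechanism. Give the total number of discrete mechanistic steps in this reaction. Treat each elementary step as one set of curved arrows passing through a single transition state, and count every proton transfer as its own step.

3

Step 1: The C–O bond breaks with both electrons going to the tosylate; TsO⁻ leaves and a secondary carbocation remains.
Step 2: A hydride (H with its bonding pair) migrates from the adjacent cyclohexyl carbon to the cationic centre — a 1,2-hydride shift — upgrading the secondary cation to a tertiary one.
Step 3: A water molecule (solvent) deprotonates a β-carbon; as the C–H bond breaks, those electrons form the new alkene π bond.
Total: 3 elementary steps.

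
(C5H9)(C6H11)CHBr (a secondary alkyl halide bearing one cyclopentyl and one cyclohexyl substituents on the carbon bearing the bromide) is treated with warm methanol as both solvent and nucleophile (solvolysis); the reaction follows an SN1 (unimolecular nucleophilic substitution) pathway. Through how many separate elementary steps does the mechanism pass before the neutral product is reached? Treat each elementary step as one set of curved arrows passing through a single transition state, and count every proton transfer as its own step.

Step 1: Rate-determining heterolysis of the C–Br bond gives Br⁻ and a secondary carbocation.
Step 2: A hydride (H with its bonding pair) migrates from the adjacent cyclopentyl carbon to the cationic centre — a 1,2-hydride shift — upgrading the secondary cation to a tertiary one.
Step 3: Nucleophilic capture: the oxygen of CH3OH bonds to the cationic carbon, producing an oxonium-ion intermediate.
Step 4: Deprotonation of the oxonium oxygen by solvent methanol yields the neutral ether.
Total: 4 elementary steps.

4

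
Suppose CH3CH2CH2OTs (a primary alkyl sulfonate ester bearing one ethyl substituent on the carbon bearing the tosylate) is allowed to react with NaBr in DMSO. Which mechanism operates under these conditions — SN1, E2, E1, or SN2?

Conditions: a primary substrate with a strong nucleophile in the polar aprotic solvent DMSO.
These conditions are the textbook signature of the SN2 pathway.
An unhindered substrate with a strong nucleophile in a polar aprotic solvent favours one-step backside displacement.

SN2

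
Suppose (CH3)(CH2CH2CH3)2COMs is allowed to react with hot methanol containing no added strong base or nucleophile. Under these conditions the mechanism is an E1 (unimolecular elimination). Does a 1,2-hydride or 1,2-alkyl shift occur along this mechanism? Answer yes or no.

no

The first-formed carbocation is tertiary.
No single 1,2-shift to an adjacent carbon would produce a more-substituted cation than the one already present, so no rearrangement occurs.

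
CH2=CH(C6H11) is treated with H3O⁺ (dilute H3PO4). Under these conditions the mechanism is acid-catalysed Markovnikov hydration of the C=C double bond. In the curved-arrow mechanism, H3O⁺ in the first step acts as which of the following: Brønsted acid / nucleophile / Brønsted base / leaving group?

Step 1: Protonation of the alkene by H3O⁺: the π bond acts as the nucleophile and picks up H⁺, giving the more stable (Markovnikov) secondary carbocation. H2O is released.
H3O⁺ in the first step donates a proton in a proton-transfer step — a Brønsted acid.

Brønsted acid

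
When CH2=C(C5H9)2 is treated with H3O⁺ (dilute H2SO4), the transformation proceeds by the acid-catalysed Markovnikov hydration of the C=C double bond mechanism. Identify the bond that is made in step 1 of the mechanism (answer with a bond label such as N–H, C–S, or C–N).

Step 1: Electrophilic addition begins with the π(C=C) electrons forming a bond to the proton of H3O⁺. Following Markovnikov's rule, the resulting cation is tertiary. H2O is released.
The bond formed in this step is the C–H bond.

C–H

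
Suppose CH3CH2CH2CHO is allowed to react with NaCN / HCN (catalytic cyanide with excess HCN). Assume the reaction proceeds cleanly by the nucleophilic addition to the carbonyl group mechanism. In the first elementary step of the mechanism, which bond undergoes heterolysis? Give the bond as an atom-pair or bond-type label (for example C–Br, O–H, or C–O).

π(C=O)

Step 1: Nucleophilic addition: CN⁻ adds to the carbonyl carbon, pushing the π(C=O) electron pair onto oxygen and giving a tetrahedral alkoxide.
The bond broken in this step is the π(C=O) bond.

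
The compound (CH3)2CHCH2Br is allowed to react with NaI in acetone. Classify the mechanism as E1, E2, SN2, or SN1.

SN2

Conditions: a primary substrate with a strong nucleophile in the polar aprotic solvent acetone.
These conditions are the textbook signature of the SN2 pathway.
An unhindered substrate with a strong nucleophile in a polar aprotic solvent favours one-step backside displacement.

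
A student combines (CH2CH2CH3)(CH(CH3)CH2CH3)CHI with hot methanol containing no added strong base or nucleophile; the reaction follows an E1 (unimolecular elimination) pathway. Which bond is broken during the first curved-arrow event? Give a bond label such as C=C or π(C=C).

C–I

Step 1: Rate-determining heterolysis of the C–I bond gives I⁻ and a secondary carbocation.
The bond broken in this step is the C–I bond.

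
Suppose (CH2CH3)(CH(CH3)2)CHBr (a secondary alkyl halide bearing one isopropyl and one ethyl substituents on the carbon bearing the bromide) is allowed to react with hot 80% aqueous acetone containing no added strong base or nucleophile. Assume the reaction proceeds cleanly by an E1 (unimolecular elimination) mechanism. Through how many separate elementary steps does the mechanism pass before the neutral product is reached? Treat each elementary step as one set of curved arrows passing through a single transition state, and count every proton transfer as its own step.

Step 1: Ionisation: the C–Br σ-bond cleaves heterolytically; both bonding electrons depart with Br⁻, leaving a secondary carbocation at the α-carbon.
Step 2: A 1,2-hydride shift from the adjacent isopropyl carbon moves the positive charge from the secondary centre to an adjacent carbon, generating a more stable tertiary carbocation.
Step 3: A water molecule (solvent) deprotonates a β-carbon; as the C–H bond breaks, those electrons form the new alkene π bond.
Total: 3 elementary steps.

3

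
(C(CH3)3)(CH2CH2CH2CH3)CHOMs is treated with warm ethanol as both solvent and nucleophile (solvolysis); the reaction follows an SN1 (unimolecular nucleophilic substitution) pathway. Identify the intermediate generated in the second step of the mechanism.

tertiary carbocation

Step 1: The C–O bond breaks with both electrons going to the mesylate; MsO⁻ leaves and a secondary carbocation remains.
Step 2: A 1,2-methyl shift from the adjacent tert-butyl carbon moves the positive charge from the secondary centre to an adjacent carbon, generating a more stable tertiary carbocation.
After step 2 the species present is a tertiary carbocation.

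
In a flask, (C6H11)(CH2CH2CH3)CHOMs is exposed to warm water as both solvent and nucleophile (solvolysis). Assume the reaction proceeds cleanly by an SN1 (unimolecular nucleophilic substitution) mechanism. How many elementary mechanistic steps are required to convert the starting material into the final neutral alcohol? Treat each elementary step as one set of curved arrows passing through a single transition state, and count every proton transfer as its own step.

4

Step 1: Rate-determining heterolysis of the C–O bond gives MsO⁻ and a secondary carbocation.
Step 2: A hydride (H with its bonding pair) migrates from the adjacent cyclohexyl carbon to the cationic centre — a 1,2-hydride shift — upgrading the secondary cation to a tertiary one.
Step 3: A lone pair on the oxygen of H2O attacks the carbocation, forming a new C–O σ-bond and an oxonium ion.
Step 4: Proton transfer from the O–H of the oxonium ion to a solvent molecule delivers the neutral alcohol.
Total: 4 elementary steps.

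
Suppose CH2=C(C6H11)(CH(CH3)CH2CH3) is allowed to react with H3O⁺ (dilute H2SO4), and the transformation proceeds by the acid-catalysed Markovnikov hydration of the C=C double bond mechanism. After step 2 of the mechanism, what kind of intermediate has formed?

oxonium ion

Step 1: Protonation of the alkene by H3O⁺: the π bond acts as the nucleophile and picks up H⁺, giving the more stable (Markovnikov) tertiary carbocation. H2O is released.
Step 2: Water acts as the nucleophile: an oxygen lone pair bonds to the cationic carbon, giving an oxonium-ion intermediate.
After step 2 the species present is an oxonium ion.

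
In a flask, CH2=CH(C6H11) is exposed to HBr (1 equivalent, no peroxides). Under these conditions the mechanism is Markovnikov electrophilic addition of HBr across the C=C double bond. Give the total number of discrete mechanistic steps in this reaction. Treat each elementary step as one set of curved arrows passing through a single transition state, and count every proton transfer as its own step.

3

Step 1: Electrophilic addition begins with the π(C=C) electrons forming a bond to the proton of HBr. Following Markovnikov's rule, the resulting cation is secondary. The H–Br bond breaks heterolytically, releasing Br⁻.
Step 2: A hydride (H with its bonding pair) migrates from the adjacent cyclohexyl carbon to the cationic centre — a 1,2-hydride shift — upgrading the secondary cation to a tertiary one.
Step 3: Br⁻ captures the cation: a lone pair on Br⁻ fills the empty p orbital, producing the alkyl halide product.
Total: 3 elementary steps.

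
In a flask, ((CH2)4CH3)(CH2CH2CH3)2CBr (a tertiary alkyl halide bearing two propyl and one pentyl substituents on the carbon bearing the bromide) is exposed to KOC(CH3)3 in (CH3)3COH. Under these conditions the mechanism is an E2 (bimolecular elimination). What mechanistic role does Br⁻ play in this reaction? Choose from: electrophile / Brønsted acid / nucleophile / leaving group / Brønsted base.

Step 1: In one step, (CH3)3CO⁻ pulls off a β-proton, the C–Br bond cleaves, and a C=C double bond forms between the α- and β-carbons (E2, anti elimination).
Br⁻ departs with both electrons of the breaking σ-bond — that is the definition of a leaving group.

leaving group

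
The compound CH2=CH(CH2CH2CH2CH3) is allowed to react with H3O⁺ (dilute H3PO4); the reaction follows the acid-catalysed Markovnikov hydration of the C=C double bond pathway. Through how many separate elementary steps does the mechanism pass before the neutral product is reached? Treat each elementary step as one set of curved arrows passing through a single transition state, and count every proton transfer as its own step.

3

Step 1: The π electrons of the C=C bond attack a proton of H3O⁺; Markovnikov addition places the new C–H on the less-substituted alkene carbon, so the positive charge ends up on the more-substituted carbon — a secondary carbocation. H2O is released.
(No 1,2-shift: no single shift to an adjacent carbon would give a more stable cation.)
Step 2: Water acts as the nucleophile: an oxygen lone pair bonds to the cationic carbon, giving an oxonium-ion intermediate.
Step 3: Proton transfer from the O–H of the oxonium ion to H2O completes the catalytic cycle and yields the alcohol.
Total: 3 elementary steps.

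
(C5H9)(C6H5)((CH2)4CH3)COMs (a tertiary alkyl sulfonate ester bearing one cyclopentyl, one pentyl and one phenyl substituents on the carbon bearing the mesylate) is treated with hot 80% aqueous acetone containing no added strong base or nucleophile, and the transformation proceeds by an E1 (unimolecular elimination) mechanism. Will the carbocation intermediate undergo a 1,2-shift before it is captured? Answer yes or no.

no

The first-formed carbocation is tertiary.
No single 1,2-shift to an adjacent carbon would produce a more-substituted cation than the one already present, so no rearrangement occurs.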